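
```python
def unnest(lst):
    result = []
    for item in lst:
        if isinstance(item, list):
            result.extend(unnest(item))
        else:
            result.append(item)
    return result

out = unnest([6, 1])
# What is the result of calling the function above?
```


unnest([6, 1])
Processing each element:
  6 is not a list -> append 6
  1 is not a list -> append 1
= [6, 1]


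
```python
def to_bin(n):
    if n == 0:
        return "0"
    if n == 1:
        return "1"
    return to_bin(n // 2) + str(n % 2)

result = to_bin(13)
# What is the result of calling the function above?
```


to_bin(13)
= to_bin(6) + "1"
= to_bin(3) + "0" + "1"
= to_bin(1) + "1" + "0" + "1"
= "1" + "1" + "0" + "1"
= "1101"


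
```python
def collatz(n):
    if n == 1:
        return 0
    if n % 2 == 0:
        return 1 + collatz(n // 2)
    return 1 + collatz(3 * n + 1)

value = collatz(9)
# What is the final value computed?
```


collatz(9)
9 is odd -> 3*9+1 = 28 -> collatz(28)
28 is even -> collatz(14)
14 is even -> collatz(7)
7 is odd -> 3*7+1 = 22 -> collatz(22)
22 is even -> collatz(11)
11 is odd -> 3*11+1 = 34 -> collatz(34)
34 is even -> collatz(17)
17 is odd -> 3*17+1 = 52 -> collatz(52)
52 is even -> collatz(26)
26 is even -> collatz(13)
13 is odd -> 3*13+1 = 40 -> collatz(40)
40 is even -> collatz(20)
20 is even -> collatz(10)
10 is even -> collatz(5)
5 is odd -> 3*5+1 = 16 -> collatz(16)
16 is even -> collatz(8)
8 is even -> collatz(4)
4 is even -> collatz(2)
2 is even -> collatz(1)
Reached 1 after 19 steps
= 19


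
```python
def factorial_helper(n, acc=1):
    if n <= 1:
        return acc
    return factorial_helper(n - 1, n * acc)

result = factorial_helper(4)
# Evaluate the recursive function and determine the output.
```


factorial_helper(4, 1)
= factorial_helper(3, 4 * 1) = factorial_helper(3, 4)
= factorial_helper(2, 3 * 4) = factorial_helper(2, 12)
= factorial_helper(1, 2 * 12) = factorial_helper(1, 24)
n <= 1, return acc = 24


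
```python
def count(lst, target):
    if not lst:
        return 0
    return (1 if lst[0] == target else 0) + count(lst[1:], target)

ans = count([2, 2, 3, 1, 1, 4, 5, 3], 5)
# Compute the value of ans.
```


count([2, 2, 3, 1, 1, 4, 5, 3], 5)
lst[0]=2 != 5: 0 + count([2, 3, 1, 1, 4, 5, 3], 5)
lst[0]=2 != 5: 0 + count([3, 1, 1, 4, 5, 3], 5)
lst[0]=3 != 5: 0 + count([1, 1, 4, 5, 3], 5)
lst[0]=1 != 5: 0 + count([1, 4, 5, 3], 5)
lst[0]=1 != 5: 0 + count([4, 5, 3], 5)
lst[0]=4 != 5: 0 + count([5, 3], 5)
lst[0]=5 == 5: 1 + count([3], 5)
lst[0]=3 != 5: 0 + count([], 5)
= 1


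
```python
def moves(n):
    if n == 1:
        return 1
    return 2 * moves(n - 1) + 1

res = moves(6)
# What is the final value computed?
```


moves(6)
= 2 * moves(5) + 1
= 2 * (2 * moves(4) + 1) + 1
= 2 * (2 * (2 * moves(3) + 1) + 1) + 1
= 2 * (2 * (2 * (2 * moves(2) + 1) + 1) + 1) + 1
= 2 * (2 * (2 * (2 * (2 * moves(1) + 1) + 1) + 1) + 1) + 1
Now compute bottom-up:
moves(1) = 1
moves(2) = 2 * 1 + 1 = 3
moves(3) = 2 * 3 + 1 = 7
moves(4) = 2 * 7 + 1 = 15
moves(5) = 2 * 15 + 1 = 31
moves(6) = 2 * 31 + 1 = 63
= 63


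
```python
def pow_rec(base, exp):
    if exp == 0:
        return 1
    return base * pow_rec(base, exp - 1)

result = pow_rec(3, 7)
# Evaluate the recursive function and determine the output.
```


pow_rec(3, 7)
= 3 * pow_rec(3, 6)
= 3 * 3 * pow_rec(3, 5)
= 3 * 3 * 3 * pow_rec(3, 4)
= 3 * 3 * 3 * 3 * pow_rec(3, 3)
= 3 * 3 * 3 * 3 * 3 * pow_rec(3, 2)
= 3 * 3 * 3 * 3 * 3 * 3 * pow_rec(3, 1)
= 3 * 3 * 3 * 3 * 3 * 3 * 3 * pow_rec(3, 0)
= 3 * 3 * 3 * 3 * 3 * 3 * 3 * 1
= 2187


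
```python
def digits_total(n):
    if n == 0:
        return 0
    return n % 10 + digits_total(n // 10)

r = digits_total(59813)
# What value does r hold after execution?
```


digits_total(59813)
= 3 + digits_total(5981)
= 3 + 1 + digits_total(598)
= 3 + 1 + 8 + digits_total(59)
= 3 + 1 + 8 + 9 + digits_total(5)
= 3 + 1 + 8 + 9 + 5 + digits_total(0)
= 3 + 1 + 8 + 9 + 5 + 0
= 26


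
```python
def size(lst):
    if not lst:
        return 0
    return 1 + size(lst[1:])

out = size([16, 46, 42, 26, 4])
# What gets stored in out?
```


size([16, 46, 42, 26, 4])
= 1 + size([46, 42, 26, 4])
= 1 + 1 + size([42, 26, 4])
= 1 + 1 + 1 + size([26, 4])
= 1 + 1 + 1 + 1 + size([4])
= 1 + 1 + 1 + 1 + 1 + size([])
= 1 + 1 + 1 + 1 + 1 + 0
= 5


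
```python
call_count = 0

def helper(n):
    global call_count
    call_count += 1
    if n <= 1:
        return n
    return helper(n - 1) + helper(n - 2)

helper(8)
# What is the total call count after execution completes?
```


helper(8) calls helper(7) and helper(6); each non-base call branches into two more.
Let C(k) = total number of calls made by helper(k), including the call to helper(k) itself.
Base cases: C(0) = 1, C(1) = 1
Recurrence: C(k) = 1 + C(k-1) + C(k-2)
  C(2) = 1 + C(1) + C(0) = 1 + 1 + 1 = 3
  C(3) = 1 + C(2) + C(1) = 1 + 3 + 1 = 5
  C(4) = 1 + C(3) + C(2) = 1 + 5 + 3 = 9
  C(5) = 1 + C(4) + C(3) = 1 + 9 + 5 = 15
  C(6) = 1 + C(5) + C(4) = 1 + 15 + 9 = 25
  C(7) = 1 + C(6) + C(5) = 1 + 25 + 15 = 41
  C(8) = 1 + C(7) + C(6) = 1 + 41 + 25 = 67
Total calls = C(8) = 67


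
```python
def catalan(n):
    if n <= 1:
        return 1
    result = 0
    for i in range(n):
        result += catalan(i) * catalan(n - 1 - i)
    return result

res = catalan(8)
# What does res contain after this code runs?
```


catalan(8)
= sum of catalan(i) * catalan(8-1-i) for i in 0..7
First compute sub-values bottom-up:
  catalan(0) = 1, catalan(1) = 1
  catalan(2) = 1*1 + 1*1 = 2
  catalan(3) = 1*2 + 1*1 + 2*1 = 5
  catalan(4) = 1*5 + 1*2 + 2*1 + 5*1 = 14
  catalan(5) = 1*14 + 1*5 + 2*2 + 5*1 + 14*1 = 42
  catalan(6) = 1*42 + 1*14 + 2*5 + 5*2 + 14*1 + 42*1 = 132
  catalan(7) = 1*132 + 1*42 + 2*14 + 5*5 + 14*2 + 42*1 + 132*1 = 429
Now catalan(8):
  catalan(0)*catalan(7) = 1*429 = 429
  catalan(1)*catalan(6) = 1*132 = 132
  catalan(2)*catalan(5) = 2*42 = 84
  catalan(3)*catalan(4) = 5*14 = 70
  catalan(4)*catalan(3) = 14*5 = 70
  catalan(5)*catalan(2) = 42*2 = 84
  catalan(6)*catalan(1) = 132*1 = 132
  catalan(7)*catalan(0) = 429*1 = 429
= 429 + 132 + 84 + 70 + 70 + 84 + 132 + 429
= 1430


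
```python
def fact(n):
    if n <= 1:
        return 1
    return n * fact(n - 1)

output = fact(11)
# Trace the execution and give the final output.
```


fact(11)
= 11 * fact(10)
= 11 * 10 * fact(9)
= 11 * 10 * 9 * fact(8)
= 11 * 10 * 9 * 8 * fact(7)
= 11 * 10 * 9 * 8 * 7 * fact(6)
= 11 * 10 * 9 * 8 * 7 * 6 * fact(5)
= 11 * 10 * 9 * 8 * 7 * 6 * 5 * fact(4)
= 11 * 10 * 9 * 8 * 7 * 6 * 5 * 4 * fact(3)
= 11 * 10 * 9 * 8 * 7 * 6 * 5 * 4 * 3 * fact(2)
= 11 * 10 * 9 * 8 * 7 * 6 * 5 * 4 * 3 * 2 * fact(1)
= 11 * 10 * 9 * 8 * 7 * 6 * 5 * 4 * 3 * 2 * 1
= 39916800


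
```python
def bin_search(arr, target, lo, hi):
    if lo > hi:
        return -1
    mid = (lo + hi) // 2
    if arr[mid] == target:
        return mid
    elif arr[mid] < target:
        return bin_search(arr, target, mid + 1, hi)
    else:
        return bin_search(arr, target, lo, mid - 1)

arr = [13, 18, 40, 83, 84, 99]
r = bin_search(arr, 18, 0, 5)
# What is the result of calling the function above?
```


bin_search(arr, 18, 0, 5)
lo=0, hi=5, mid=2, arr[mid]=40
40 > 18, search left half
lo=0, hi=1, mid=0, arr[mid]=13
13 < 18, search right half
lo=1, hi=1, mid=1, arr[mid]=18
arr[1] == 18, found at index 1
= 1


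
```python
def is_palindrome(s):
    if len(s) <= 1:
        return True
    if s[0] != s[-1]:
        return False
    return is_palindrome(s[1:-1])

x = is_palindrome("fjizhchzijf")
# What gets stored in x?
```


is_palindrome("fjizhchzijf")
"fjizhchzijf": s[0]='f' == s[-1]='f' -> is_palindrome("jizhchzij")
"jizhchzij": s[0]='j' == s[-1]='j' -> is_palindrome("izhchzi")
"izhchzi": s[0]='i' == s[-1]='i' -> is_palindrome("zhchz")
"zhchz": s[0]='z' == s[-1]='z' -> is_palindrome("hch")
"hch": s[0]='h' == s[-1]='h' -> is_palindrome("c")
"c": len <= 1 -> True
= True


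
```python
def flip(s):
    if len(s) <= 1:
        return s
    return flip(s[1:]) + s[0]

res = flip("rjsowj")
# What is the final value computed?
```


flip("rjsowj")
= flip("jsowj") + "r"
= flip("sowj") + "j" + "r"
= flip("owj") + "s" + "j" + "r"
= flip("wj") + "o" + "s" + "j" + "r"
= flip("j") + "w" + "o" + "s" + "j" + "r"
= "j" + "w" + "o" + "s" + "j" + "r"
= "jwosjr"


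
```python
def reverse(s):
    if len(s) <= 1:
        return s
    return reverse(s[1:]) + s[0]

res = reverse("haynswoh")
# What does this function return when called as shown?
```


reverse("haynswoh")
= reverse("aynswoh") + "h"
= reverse("ynswoh") + "a" + "h"
= reverse("nswoh") + "y" + "a" + "h"
= reverse("swoh") + "n" + "y" + "a" + "h"
= reverse("woh") + "s" + "n" + "y" + "a" + "h"
= reverse("oh") + "w" + "s" + "n" + "y" + "a" + "h"
= reverse("h") + "o" + "w" + "s" + "n" + "y" + "a" + "h"
= "h" + "o" + "w" + "s" + "n" + "y" + "a" + "h"
= "howsnyah"


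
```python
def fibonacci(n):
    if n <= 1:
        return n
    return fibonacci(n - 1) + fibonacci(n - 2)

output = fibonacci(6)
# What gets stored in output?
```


fibonacci(6)
= fibonacci(5) + fibonacci(4)
= (fibonacci(4) + fibonacci(3)) + fibonacci(4)
Computing bottom-up: fibonacci(0)=0, fibonacci(1)=1, fibonacci(2)=1, fibonacci(3)=2, fibonacci(4)=3, fibonacci(5)=5, fibonacci(6)=8
= 8


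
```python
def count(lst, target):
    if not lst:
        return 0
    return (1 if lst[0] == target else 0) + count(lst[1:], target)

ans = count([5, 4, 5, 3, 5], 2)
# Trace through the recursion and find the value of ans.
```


count([5, 4, 5, 3, 5], 2)
lst[0]=5 != 2: 0 + count([4, 5, 3, 5], 2)
lst[0]=4 != 2: 0 + count([5, 3, 5], 2)
lst[0]=5 != 2: 0 + count([3, 5], 2)
lst[0]=3 != 2: 0 + count([5], 2)
lst[0]=5 != 2: 0 + count([], 2)
= 0


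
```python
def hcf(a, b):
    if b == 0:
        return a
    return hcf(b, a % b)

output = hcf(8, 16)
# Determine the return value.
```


hcf(8, 16)
= hcf(16, 8 % 16) = hcf(16, 8)
= hcf(8, 16 % 8) = hcf(8, 0)
b == 0, return a = 8


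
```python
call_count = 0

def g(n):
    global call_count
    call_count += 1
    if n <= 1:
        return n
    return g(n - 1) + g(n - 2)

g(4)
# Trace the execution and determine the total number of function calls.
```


g(4) calls g(3) and g(2); each non-base call branches into two more.
Let C(k) = total number of calls made by g(k), including the call to g(k) itself.
Base cases: C(0) = 1, C(1) = 1
Recurrence: C(k) = 1 + C(k-1) + C(k-2)
  C(2) = 1 + C(1) + C(0) = 1 + 1 + 1 = 3
  C(3) = 1 + C(2) + C(1) = 1 + 3 + 1 = 5
  C(4) = 1 + C(3) + C(2) = 1 + 5 + 3 = 9
Total calls = C(4) = 9


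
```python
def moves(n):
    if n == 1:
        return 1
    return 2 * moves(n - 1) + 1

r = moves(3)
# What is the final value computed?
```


moves(3)
= 2 * moves(2) + 1
= 2 * (2 * moves(1) + 1) + 1
Now compute bottom-up:
moves(1) = 1
moves(2) = 2 * 1 + 1 = 3
moves(3) = 2 * 3 + 1 = 7
= 7


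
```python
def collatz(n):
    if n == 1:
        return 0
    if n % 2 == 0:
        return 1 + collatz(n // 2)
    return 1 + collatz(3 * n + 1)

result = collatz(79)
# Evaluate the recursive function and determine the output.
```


collatz(79)
79 is odd -> 3*79+1 = 238 -> collatz(238)
238 is even -> collatz(119)
119 is odd -> 3*119+1 = 358 -> collatz(358)
358 is even -> collatz(179)
179 is odd -> 3*179+1 = 538 -> collatz(538)
538 is even -> collatz(269)
269 is odd -> 3*269+1 = 808 -> collatz(808)
808 is even -> collatz(404)
404 is even -> collatz(202)
202 is even -> collatz(101)
101 is odd -> 3*101+1 = 304 -> collatz(304)
304 is even -> collatz(152)
152 is even -> collatz(76)
76 is even -> collatz(38)
38 is even -> collatz(19)
19 is odd -> 3*19+1 = 58 -> collatz(58)
58 is even -> collatz(29)
29 is odd -> 3*29+1 = 88 -> collatz(88)
88 is even -> collatz(44)
44 is even -> collatz(22)
22 is even -> collatz(11)
11 is odd -> 3*11+1 = 34 -> collatz(34)
34 is even -> collatz(17)
17 is odd -> 3*17+1 = 52 -> collatz(52)
52 is even -> collatz(26)
26 is even -> collatz(13)
13 is odd -> 3*13+1 = 40 -> collatz(40)
40 is even -> collatz(20)
20 is even -> collatz(10)
10 is even -> collatz(5)
5 is odd -> 3*5+1 = 16 -> collatz(16)
16 is even -> collatz(8)
8 is even -> collatz(4)
4 is even -> collatz(2)
2 is even -> collatz(1)
Reached 1 after 35 steps
= 35


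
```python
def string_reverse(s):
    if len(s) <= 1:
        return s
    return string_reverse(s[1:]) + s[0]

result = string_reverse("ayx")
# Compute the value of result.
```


string_reverse("ayx")
= string_reverse("yx") + "a"
= string_reverse("x") + "y" + "a"
= "x" + "y" + "a"
= "xya"


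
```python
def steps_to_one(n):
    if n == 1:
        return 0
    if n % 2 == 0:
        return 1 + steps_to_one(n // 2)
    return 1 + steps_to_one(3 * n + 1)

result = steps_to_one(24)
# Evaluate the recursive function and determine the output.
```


steps_to_one(24)
24 is even -> steps_to_one(12)
12 is even -> steps_to_one(6)
6 is even -> steps_to_one(3)
3 is odd -> 3*3+1 = 10 -> steps_to_one(10)
10 is even -> steps_to_one(5)
5 is odd -> 3*5+1 = 16 -> steps_to_one(16)
16 is even -> steps_to_one(8)
8 is even -> steps_to_one(4)
4 is even -> steps_to_one(2)
2 is even -> steps_to_one(1)
Reached 1 after 10 steps
= 10


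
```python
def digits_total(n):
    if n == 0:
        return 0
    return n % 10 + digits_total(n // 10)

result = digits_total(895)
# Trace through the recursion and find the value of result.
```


digits_total(895)
= 5 + digits_total(89)
= 5 + 9 + digits_total(8)
= 5 + 9 + 8 + digits_total(0)
= 5 + 9 + 8 + 0
= 22


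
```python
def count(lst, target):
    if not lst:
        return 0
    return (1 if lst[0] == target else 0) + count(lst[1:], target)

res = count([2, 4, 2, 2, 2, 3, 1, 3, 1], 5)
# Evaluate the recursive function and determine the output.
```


count([2, 4, 2, 2, 2, 3, 1, 3, 1], 5)
lst[0]=2 != 5: 0 + count([4, 2, 2, 2, 3, 1, 3, 1], 5)
lst[0]=4 != 5: 0 + count([2, 2, 2, 3, 1, 3, 1], 5)
lst[0]=2 != 5: 0 + count([2, 2, 3, 1, 3, 1], 5)
lst[0]=2 != 5: 0 + count([2, 3, 1, 3, 1], 5)
lst[0]=2 != 5: 0 + count([3, 1, 3, 1], 5)
lst[0]=3 != 5: 0 + count([1, 3, 1], 5)
lst[0]=1 != 5: 0 + count([3, 1], 5)
lst[0]=3 != 5: 0 + count([1], 5)
lst[0]=1 != 5: 0 + count([], 5)
= 0


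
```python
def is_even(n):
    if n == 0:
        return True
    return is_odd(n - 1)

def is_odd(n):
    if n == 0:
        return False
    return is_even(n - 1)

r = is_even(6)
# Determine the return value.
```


is_even(6)
= is_odd(5)
= is_even(4)
= is_odd(3)
= is_even(2)
= is_odd(1)
= is_even(0)
n == 0: return True
= True


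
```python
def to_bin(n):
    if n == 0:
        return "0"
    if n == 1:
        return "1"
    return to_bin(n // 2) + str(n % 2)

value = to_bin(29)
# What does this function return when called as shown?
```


to_bin(29)
= to_bin(14) + "1"
= to_bin(7) + "0" + "1"
= to_bin(3) + "1" + "0" + "1"
= to_bin(1) + "1" + "1" + "0" + "1"
= "1" + "1" + "1" + "0" + "1"
= "11101"


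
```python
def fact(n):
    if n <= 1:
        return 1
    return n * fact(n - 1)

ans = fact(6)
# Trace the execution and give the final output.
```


fact(6)
= 6 * fact(5)
= 6 * 5 * fact(4)
= 6 * 5 * 4 * fact(3)
= 6 * 5 * 4 * 3 * fact(2)
= 6 * 5 * 4 * 3 * 2 * fact(1)
= 6 * 5 * 4 * 3 * 2 * 1
= 720


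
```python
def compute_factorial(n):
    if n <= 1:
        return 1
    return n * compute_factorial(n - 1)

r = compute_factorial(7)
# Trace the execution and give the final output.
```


compute_factorial(7)
= 7 * compute_factorial(6)
= 7 * 6 * compute_factorial(5)
= 7 * 6 * 5 * compute_factorial(4)
= 7 * 6 * 5 * 4 * compute_factorial(3)
= 7 * 6 * 5 * 4 * 3 * compute_factorial(2)
= 7 * 6 * 5 * 4 * 3 * 2 * compute_factorial(1)
= 7 * 6 * 5 * 4 * 3 * 2 * 1
= 5040


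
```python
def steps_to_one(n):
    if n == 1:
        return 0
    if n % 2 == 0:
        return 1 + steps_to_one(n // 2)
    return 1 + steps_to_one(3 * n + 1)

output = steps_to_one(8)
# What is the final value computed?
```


steps_to_one(8)
8 is even -> steps_to_one(4)
4 is even -> steps_to_one(2)
2 is even -> steps_to_one(1)
Reached 1 after 3 steps
= 3


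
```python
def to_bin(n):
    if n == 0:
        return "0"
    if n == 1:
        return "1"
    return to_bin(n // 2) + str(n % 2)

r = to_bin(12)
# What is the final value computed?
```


to_bin(12)
= to_bin(6) + "0"
= to_bin(3) + "0" + "0"
= to_bin(1) + "1" + "0" + "0"
= "1" + "1" + "0" + "0"
= "1100"


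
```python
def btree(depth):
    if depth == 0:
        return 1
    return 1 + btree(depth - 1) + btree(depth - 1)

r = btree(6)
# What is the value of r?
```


btree(6)
= 1 + btree(5) + btree(5)
= 1 + 2 * btree(5)
btree(k) = 2^(k+1) - 1
btree(0) = 1
btree(1) = 3
btree(2) = 7
btree(3) = 15
btree(4) = 31
btree(6) = 2^7 - 1 = 127


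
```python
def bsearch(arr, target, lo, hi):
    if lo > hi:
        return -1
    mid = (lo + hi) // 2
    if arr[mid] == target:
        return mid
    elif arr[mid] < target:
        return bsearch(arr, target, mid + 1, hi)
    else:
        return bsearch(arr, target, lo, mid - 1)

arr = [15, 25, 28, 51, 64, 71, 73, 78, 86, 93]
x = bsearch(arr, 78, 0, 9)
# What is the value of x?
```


bsearch(arr, 78, 0, 9)
lo=0, hi=9, mid=4, arr[mid]=64
64 < 78, search right half
lo=5, hi=9, mid=7, arr[mid]=78
arr[7] == 78, found at index 7
= 7


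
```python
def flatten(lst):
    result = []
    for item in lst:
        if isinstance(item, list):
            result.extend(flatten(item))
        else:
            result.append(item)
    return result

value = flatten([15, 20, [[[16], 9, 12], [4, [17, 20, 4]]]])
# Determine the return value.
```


flatten([15, 20, [[[16], 9, 12], [4, [17, 20, 4]]]])
Processing each element:
  15 is not a list -> append 15
  20 is not a list -> append 20
  [[[16], 9, 12], [4, [17, 20, 4]]] is a list -> flatten recursively -> [16, 9, 12, 4, 17, 20, 4]
= [15, 20, 16, 9, 12, 4, 17, 20, 4]


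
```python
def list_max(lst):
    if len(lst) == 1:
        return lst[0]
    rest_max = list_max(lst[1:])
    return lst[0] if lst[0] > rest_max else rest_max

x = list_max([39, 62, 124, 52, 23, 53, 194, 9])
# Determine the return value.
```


list_max([39, 62, 124, 52, 23, 53, 194, 9])
= compare 39 with list_max([62, 124, 52, 23, 53, 194, 9])
= compare 62 with list_max([124, 52, 23, 53, 194, 9])
= compare 124 with list_max([52, 23, 53, 194, 9])
= compare 52 with list_max([23, 53, 194, 9])
= compare 23 with list_max([53, 194, 9])
= compare 53 with list_max([194, 9])
= compare 194 with list_max([9])
Base: list_max([9]) = 9
compare 194 with 9: max = 194
compare 53 with 194: max = 194
compare 23 with 194: max = 194
compare 52 with 194: max = 194
compare 124 with 194: max = 194
compare 62 with 194: max = 194
compare 39 with 194: max = 194
= 194


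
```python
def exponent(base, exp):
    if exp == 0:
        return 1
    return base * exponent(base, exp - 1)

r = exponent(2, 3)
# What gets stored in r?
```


exponent(2, 3)
= 2 * exponent(2, 2)
= 2 * 2 * exponent(2, 1)
= 2 * 2 * 2 * exponent(2, 0)
= 2 * 2 * 2 * 1
= 8


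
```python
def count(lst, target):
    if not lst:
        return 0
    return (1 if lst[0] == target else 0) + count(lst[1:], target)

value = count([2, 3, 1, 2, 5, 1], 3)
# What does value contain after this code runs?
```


count([2, 3, 1, 2, 5, 1], 3)
lst[0]=2 != 3: 0 + count([3, 1, 2, 5, 1], 3)
lst[0]=3 == 3: 1 + count([1, 2, 5, 1], 3)
lst[0]=1 != 3: 0 + count([2, 5, 1], 3)
lst[0]=2 != 3: 0 + count([5, 1], 3)
lst[0]=5 != 3: 0 + count([1], 3)
lst[0]=1 != 3: 0 + count([], 3)
= 1


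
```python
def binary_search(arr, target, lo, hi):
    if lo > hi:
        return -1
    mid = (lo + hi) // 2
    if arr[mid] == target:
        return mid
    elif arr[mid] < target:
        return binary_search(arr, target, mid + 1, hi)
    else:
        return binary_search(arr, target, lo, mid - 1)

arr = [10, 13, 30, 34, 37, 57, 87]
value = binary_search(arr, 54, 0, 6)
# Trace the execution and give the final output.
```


binary_search(arr, 54, 0, 6)
lo=0, hi=6, mid=3, arr[mid]=34
34 < 54, search right half
lo=4, hi=6, mid=5, arr[mid]=57
57 > 54, search left half
lo=4, hi=4, mid=4, arr[mid]=37
37 < 54, search right half
lo > hi, target not found, return -1
= -1


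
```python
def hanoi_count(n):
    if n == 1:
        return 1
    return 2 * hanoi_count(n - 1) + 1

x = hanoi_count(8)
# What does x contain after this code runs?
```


hanoi_count(8)
= 2 * hanoi_count(7) + 1
= 2 * (2 * hanoi_count(6) + 1) + 1
= 2 * (2 * (2 * hanoi_count(5) + 1) + 1) + 1
= 2 * (2 * (2 * (2 * hanoi_count(4) + 1) + 1) + 1) + 1
= 2 * (2 * (2 * (2 * (2 * hanoi_count(3) + 1) + 1) + 1) + 1) + 1
= 2 * (2 * (2 * (2 * (2 * (2 * hanoi_count(2) + 1) + 1) + 1) + 1) + 1) + 1
= 2 * (2 * (2 * (2 * (2 * (2 * (2 * hanoi_count(1) + 1) + 1) + 1) + 1) + 1) + 1) + 1
Now compute bottom-up:
hanoi_count(1) = 1
hanoi_count(2) = 2 * 1 + 1 = 3
hanoi_count(3) = 2 * 3 + 1 = 7
hanoi_count(4) = 2 * 7 + 1 = 15
hanoi_count(5) = 2 * 15 + 1 = 31
hanoi_count(6) = 2 * 31 + 1 = 63
hanoi_count(7) = 2 * 63 + 1 = 127
hanoi_count(8) = 2 * 127 + 1 = 255
= 255


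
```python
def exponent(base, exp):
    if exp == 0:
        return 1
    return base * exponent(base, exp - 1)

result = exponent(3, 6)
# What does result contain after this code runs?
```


exponent(3, 6)
= 3 * exponent(3, 5)
= 3 * 3 * exponent(3, 4)
= 3 * 3 * 3 * exponent(3, 3)
= 3 * 3 * 3 * 3 * exponent(3, 2)
= 3 * 3 * 3 * 3 * 3 * exponent(3, 1)
= 3 * 3 * 3 * 3 * 3 * 3 * exponent(3, 0)
= 3 * 3 * 3 * 3 * 3 * 3 * 1
= 729


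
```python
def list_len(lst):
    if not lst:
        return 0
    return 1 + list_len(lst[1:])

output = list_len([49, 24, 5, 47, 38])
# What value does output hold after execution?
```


list_len([49, 24, 5, 47, 38])
= 1 + list_len([24, 5, 47, 38])
= 1 + 1 + list_len([5, 47, 38])
= 1 + 1 + 1 + list_len([47, 38])
= 1 + 1 + 1 + 1 + list_len([38])
= 1 + 1 + 1 + 1 + 1 + list_len([])
= 1 + 1 + 1 + 1 + 1 + 0
= 5


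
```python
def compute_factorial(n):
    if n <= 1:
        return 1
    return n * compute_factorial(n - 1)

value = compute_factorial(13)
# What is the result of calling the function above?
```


compute_factorial(13)
= 13 * compute_factorial(12)
= 13 * 12 * compute_factorial(11)
= 13 * 12 * 11 * compute_factorial(10)
= 13 * 12 * 11 * 10 * compute_factorial(9)
= 13 * 12 * 11 * 10 * 9 * compute_factorial(8)
= 13 * 12 * 11 * 10 * 9 * 8 * compute_factorial(7)
= 13 * 12 * 11 * 10 * 9 * 8 * 7 * compute_factorial(6)
= 13 * 12 * 11 * 10 * 9 * 8 * 7 * 6 * compute_factorial(5)
= 13 * 12 * 11 * 10 * 9 * 8 * 7 * 6 * 5 * compute_factorial(4)
= 13 * 12 * 11 * 10 * 9 * 8 * 7 * 6 * 5 * 4 * compute_factorial(3)
= 13 * 12 * 11 * 10 * 9 * 8 * 7 * 6 * 5 * 4 * 3 * compute_factorial(2)
= 13 * 12 * 11 * 10 * 9 * 8 * 7 * 6 * 5 * 4 * 3 * 2 * compute_factorial(1)
= 13 * 12 * 11 * 10 * 9 * 8 * 7 * 6 * 5 * 4 * 3 * 2 * 1
= 6227020800


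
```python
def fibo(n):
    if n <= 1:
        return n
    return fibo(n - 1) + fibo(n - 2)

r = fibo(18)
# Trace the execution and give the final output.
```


fibo(18)
= fibo(17) + fibo(16)
= (fibo(16) + fibo(15)) + fibo(16)
Computing bottom-up: fibo(0)=0, fibo(1)=1, fibo(2)=1, fibo(3)=2, fibo(4)=3, fibo(5)=5, fibo(6)=8, fibo(7)=13, fibo(8)=21, fibo(9)=34, fibo(10)=55, fibo(11)=89, fibo(12)=144, fibo(13)=233, fibo(14)=377, fibo(15)=610, fibo(16)=987, fibo(17)=1597, fibo(18)=2584
= 2584


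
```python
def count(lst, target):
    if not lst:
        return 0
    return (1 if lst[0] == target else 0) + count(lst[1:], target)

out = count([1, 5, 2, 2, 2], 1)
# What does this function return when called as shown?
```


count([1, 5, 2, 2, 2], 1)
lst[0]=1 == 1: 1 + count([5, 2, 2, 2], 1)
lst[0]=5 != 1: 0 + count([2, 2, 2], 1)
lst[0]=2 != 1: 0 + count([2, 2], 1)
lst[0]=2 != 1: 0 + count([2], 1)
lst[0]=2 != 1: 0 + count([], 1)
= 1


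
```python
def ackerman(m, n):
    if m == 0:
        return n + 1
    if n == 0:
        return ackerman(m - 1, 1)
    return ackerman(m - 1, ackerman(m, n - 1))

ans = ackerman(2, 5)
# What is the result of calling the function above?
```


ackerman(2, 5)
= ackerman(1, ackerman(2, 4))
First compute ackerman(2, 4) = 11
= ackerman(1, 11)
= 13


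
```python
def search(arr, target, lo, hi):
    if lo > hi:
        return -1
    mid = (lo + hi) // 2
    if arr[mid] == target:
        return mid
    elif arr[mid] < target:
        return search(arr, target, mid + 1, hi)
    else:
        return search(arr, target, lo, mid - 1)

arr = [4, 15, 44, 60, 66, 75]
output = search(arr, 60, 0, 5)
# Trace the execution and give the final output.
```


search(arr, 60, 0, 5)
lo=0, hi=5, mid=2, arr[mid]=44
44 < 60, search right half
lo=3, hi=5, mid=4, arr[mid]=66
66 > 60, search left half
lo=3, hi=3, mid=3, arr[mid]=60
arr[3] == 60, found at index 3
= 3


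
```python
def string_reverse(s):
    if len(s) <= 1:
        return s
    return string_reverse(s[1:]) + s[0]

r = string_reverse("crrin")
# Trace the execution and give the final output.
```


string_reverse("crrin")
= string_reverse("rrin") + "c"
= string_reverse("rin") + "r" + "c"
= string_reverse("in") + "r" + "r" + "c"
= string_reverse("n") + "i" + "r" + "r" + "c"
= "n" + "i" + "r" + "r" + "c"
= "nirrc"


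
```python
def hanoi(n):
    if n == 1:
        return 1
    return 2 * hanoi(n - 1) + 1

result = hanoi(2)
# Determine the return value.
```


hanoi(2)
= 2 * hanoi(1) + 1
Now compute bottom-up:
hanoi(1) = 1
hanoi(2) = 2 * 1 + 1 = 3
= 3


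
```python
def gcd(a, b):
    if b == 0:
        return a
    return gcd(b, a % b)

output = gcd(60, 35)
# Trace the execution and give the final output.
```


gcd(60, 35)
= gcd(35, 60 % 35) = gcd(35, 25)
= gcd(25, 35 % 25) = gcd(25, 10)
= gcd(10, 25 % 10) = gcd(10, 5)
= gcd(5, 10 % 5) = gcd(5, 0)
b == 0, return a = 5


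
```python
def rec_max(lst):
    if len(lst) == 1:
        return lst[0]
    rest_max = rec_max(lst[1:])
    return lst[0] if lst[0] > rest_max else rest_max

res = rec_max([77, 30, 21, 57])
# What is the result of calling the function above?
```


rec_max([77, 30, 21, 57])
= compare 77 with rec_max([30, 21, 57])
= compare 30 with rec_max([21, 57])
= compare 21 with rec_max([57])
Base: rec_max([57]) = 57
compare 21 with 57: max = 57
compare 30 with 57: max = 57
compare 77 with 57: max = 77
= 77


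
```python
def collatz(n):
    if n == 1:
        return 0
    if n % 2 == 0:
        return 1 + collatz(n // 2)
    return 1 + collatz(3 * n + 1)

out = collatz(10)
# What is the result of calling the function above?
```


collatz(10)
10 is even -> collatz(5)
5 is odd -> 3*5+1 = 16 -> collatz(16)
16 is even -> collatz(8)
8 is even -> collatz(4)
4 is even -> collatz(2)
2 is even -> collatz(1)
Reached 1 after 6 steps
= 6


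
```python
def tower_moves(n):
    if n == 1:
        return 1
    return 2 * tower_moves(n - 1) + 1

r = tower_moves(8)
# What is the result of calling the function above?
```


tower_moves(8)
= 2 * tower_moves(7) + 1
= 2 * (2 * tower_moves(6) + 1) + 1
= 2 * (2 * (2 * tower_moves(5) + 1) + 1) + 1
= 2 * (2 * (2 * (2 * tower_moves(4) + 1) + 1) + 1) + 1
= 2 * (2 * (2 * (2 * (2 * tower_moves(3) + 1) + 1) + 1) + 1) + 1
= 2 * (2 * (2 * (2 * (2 * (2 * tower_moves(2) + 1) + 1) + 1) + 1) + 1) + 1
= 2 * (2 * (2 * (2 * (2 * (2 * (2 * tower_moves(1) + 1) + 1) + 1) + 1) + 1) + 1) + 1
Now compute bottom-up:
tower_moves(1) = 1
tower_moves(2) = 2 * 1 + 1 = 3
tower_moves(3) = 2 * 3 + 1 = 7
tower_moves(4) = 2 * 7 + 1 = 15
tower_moves(5) = 2 * 15 + 1 = 31
tower_moves(6) = 2 * 31 + 1 = 63
tower_moves(7) = 2 * 63 + 1 = 127
tower_moves(8) = 2 * 127 + 1 = 255
= 255


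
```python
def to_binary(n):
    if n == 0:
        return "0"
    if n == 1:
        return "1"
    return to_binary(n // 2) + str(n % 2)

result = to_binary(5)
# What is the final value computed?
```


to_binary(5)
= to_binary(2) + "1"
= to_binary(1) + "0" + "1"
= "1" + "0" + "1"
= "101"


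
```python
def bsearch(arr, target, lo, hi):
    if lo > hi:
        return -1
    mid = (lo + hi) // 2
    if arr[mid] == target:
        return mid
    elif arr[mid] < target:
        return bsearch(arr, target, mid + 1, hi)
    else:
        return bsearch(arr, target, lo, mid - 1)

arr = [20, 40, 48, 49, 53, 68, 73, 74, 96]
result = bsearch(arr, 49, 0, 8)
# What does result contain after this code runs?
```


bsearch(arr, 49, 0, 8)
lo=0, hi=8, mid=4, arr[mid]=53
53 > 49, search left half
lo=0, hi=3, mid=1, arr[mid]=40
40 < 49, search right half
lo=2, hi=3, mid=2, arr[mid]=48
48 < 49, search right half
lo=3, hi=3, mid=3, arr[mid]=49
arr[3] == 49, found at index 3
= 3


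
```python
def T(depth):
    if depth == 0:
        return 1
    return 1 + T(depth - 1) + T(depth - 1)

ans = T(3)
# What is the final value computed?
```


T(3)
= 1 + T(2) + T(2)
= 1 + 2 * T(2)
T(k) = 2^(k+1) - 1
T(0) = 1
T(1) = 3
T(2) = 7
T(3) = 15
T(3) = 2^4 - 1 = 15


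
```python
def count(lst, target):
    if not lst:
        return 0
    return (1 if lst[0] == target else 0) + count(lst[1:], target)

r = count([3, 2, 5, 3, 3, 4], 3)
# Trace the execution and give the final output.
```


count([3, 2, 5, 3, 3, 4], 3)
lst[0]=3 == 3: 1 + count([2, 5, 3, 3, 4], 3)
lst[0]=2 != 3: 0 + count([5, 3, 3, 4], 3)
lst[0]=5 != 3: 0 + count([3, 3, 4], 3)
lst[0]=3 == 3: 1 + count([3, 4], 3)
lst[0]=3 == 3: 1 + count([4], 3)
lst[0]=4 != 3: 0 + count([], 3)
= 3


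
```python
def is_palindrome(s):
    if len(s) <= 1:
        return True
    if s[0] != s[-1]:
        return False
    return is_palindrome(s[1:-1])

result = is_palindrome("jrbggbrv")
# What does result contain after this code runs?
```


is_palindrome("jrbggbrv")
"jrbggbrv": s[0]='j' != s[-1]='v' -> False
= False


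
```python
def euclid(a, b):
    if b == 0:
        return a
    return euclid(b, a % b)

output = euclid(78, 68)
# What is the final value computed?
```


euclid(78, 68)
= euclid(68, 78 % 68) = euclid(68, 10)
= euclid(10, 68 % 10) = euclid(10, 8)
= euclid(8, 10 % 8) = euclid(8, 2)
= euclid(2, 8 % 2) = euclid(2, 0)
b == 0, return a = 2


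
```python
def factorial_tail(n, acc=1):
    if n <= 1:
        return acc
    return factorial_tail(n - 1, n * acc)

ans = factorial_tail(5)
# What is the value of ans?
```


factorial_tail(5, 1)
= factorial_tail(4, 5 * 1) = factorial_tail(4, 5)
= factorial_tail(3, 4 * 5) = factorial_tail(3, 20)
= factorial_tail(2, 3 * 20) = factorial_tail(2, 60)
= factorial_tail(1, 2 * 60) = factorial_tail(1, 120)
n <= 1, return acc = 120


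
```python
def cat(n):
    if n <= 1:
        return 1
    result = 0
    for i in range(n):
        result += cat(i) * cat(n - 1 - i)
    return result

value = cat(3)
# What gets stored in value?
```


cat(3)
= sum of cat(i) * cat(3-1-i) for i in 0..2
First compute sub-values bottom-up:
  cat(0) = 1, cat(1) = 1
  cat(2) = 1*1 + 1*1 = 2
Now cat(3):
  cat(0)*cat(2) = 1*2 = 2
  cat(1)*cat(1) = 1*1 = 1
  cat(2)*cat(0) = 2*1 = 2
= 2 + 1 + 2
= 5


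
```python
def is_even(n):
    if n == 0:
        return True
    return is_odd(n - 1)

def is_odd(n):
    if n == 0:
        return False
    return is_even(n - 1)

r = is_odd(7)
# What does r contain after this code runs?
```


is_odd(7)
= is_even(6)
= is_odd(5)
= is_even(4)
= is_odd(3)
= is_even(2)
= is_odd(1)
= is_even(0)
n == 0: return True
= True


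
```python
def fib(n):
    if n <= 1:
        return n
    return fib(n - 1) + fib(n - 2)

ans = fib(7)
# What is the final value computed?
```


fib(7)
= fib(6) + fib(5)
= (fib(5) + fib(4)) + fib(5)
Computing bottom-up: fib(0)=0, fib(1)=1, fib(2)=1, fib(3)=2, fib(4)=3, fib(5)=5, fib(6)=8, fib(7)=13
= 13


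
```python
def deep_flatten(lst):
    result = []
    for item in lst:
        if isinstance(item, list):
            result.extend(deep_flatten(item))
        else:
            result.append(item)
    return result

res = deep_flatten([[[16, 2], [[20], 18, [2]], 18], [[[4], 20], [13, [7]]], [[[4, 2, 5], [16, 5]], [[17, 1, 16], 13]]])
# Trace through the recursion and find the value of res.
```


deep_flatten([[[16, 2], [[20], 18, [2]], 18], [[[4], 20], [13, [7]]], [[[4, 2, 5], [16, 5]], [[17, 1, 16], 13]]])
Processing each element:
  [[16, 2], [[20], 18, [2]], 18] is a list -> deep_flatten recursively -> [16, 2, 20, 18, 2, 18]
  [[[4], 20], [13, [7]]] is a list -> deep_flatten recursively -> [4, 20, 13, 7]
  [[[4, 2, 5], [16, 5]], [[17, 1, 16], 13]] is a list -> deep_flatten recursively -> [4, 2, 5, 16, 5, 17, 1, 16, 13]
= [16, 2, 20, 18, 2, 18, 4, 20, 13, 7, 4, 2, 5, 16, 5, 17, 1, 16, 13]


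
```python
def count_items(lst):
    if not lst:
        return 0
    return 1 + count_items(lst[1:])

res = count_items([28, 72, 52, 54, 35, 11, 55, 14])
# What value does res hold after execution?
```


count_items([28, 72, 52, 54, 35, 11, 55, 14])
= 1 + count_items([72, 52, 54, 35, 11, 55, 14])
= 1 + 1 + count_items([52, 54, 35, 11, 55, 14])
= 1 + 1 + 1 + count_items([54, 35, 11, 55, 14])
= 1 + 1 + 1 + 1 + count_items([35, 11, 55, 14])
= 1 + 1 + 1 + 1 + 1 + count_items([11, 55, 14])
= 1 + 1 + 1 + 1 + 1 + 1 + count_items([55, 14])
= 1 + 1 + 1 + 1 + 1 + 1 + 1 + count_items([14])
= 1 + 1 + 1 + 1 + 1 + 1 + 1 + 1 + count_items([])
= 1 + 1 + 1 + 1 + 1 + 1 + 1 + 1 + 0
= 8


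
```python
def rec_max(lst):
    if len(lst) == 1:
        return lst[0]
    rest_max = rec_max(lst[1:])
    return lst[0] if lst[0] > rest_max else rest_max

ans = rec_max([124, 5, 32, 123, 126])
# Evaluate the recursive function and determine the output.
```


rec_max([124, 5, 32, 123, 126])
= compare 124 with rec_max([5, 32, 123, 126])
= compare 5 with rec_max([32, 123, 126])
= compare 32 with rec_max([123, 126])
= compare 123 with rec_max([126])
Base: rec_max([126]) = 126
compare 123 with 126: max = 126
compare 32 with 126: max = 126
compare 5 with 126: max = 126
compare 124 with 126: max = 126
= 126


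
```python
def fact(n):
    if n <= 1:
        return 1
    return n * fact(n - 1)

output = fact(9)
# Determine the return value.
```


fact(9)
= 9 * fact(8)
= 9 * 8 * fact(7)
= 9 * 8 * 7 * fact(6)
= 9 * 8 * 7 * 6 * fact(5)
= 9 * 8 * 7 * 6 * 5 * fact(4)
= 9 * 8 * 7 * 6 * 5 * 4 * fact(3)
= 9 * 8 * 7 * 6 * 5 * 4 * 3 * fact(2)
= 9 * 8 * 7 * 6 * 5 * 4 * 3 * 2 * fact(1)
= 9 * 8 * 7 * 6 * 5 * 4 * 3 * 2 * 1
= 362880


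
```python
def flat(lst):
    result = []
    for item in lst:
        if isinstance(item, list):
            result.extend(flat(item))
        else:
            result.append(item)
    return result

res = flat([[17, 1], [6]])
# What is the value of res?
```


flat([[17, 1], [6]])
Processing each element:
  [17, 1] is a list -> flat recursively -> [17, 1]
  [6] is a list -> flat recursively -> [6]
= [17, 1, 6]


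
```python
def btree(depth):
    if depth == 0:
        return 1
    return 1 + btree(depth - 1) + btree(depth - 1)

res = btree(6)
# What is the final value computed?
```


btree(6)
= 1 + btree(5) + btree(5)
= 1 + 2 * btree(5)
btree(k) = 2^(k+1) - 1
btree(0) = 1
btree(1) = 3
btree(2) = 7
btree(3) = 15
btree(4) = 31
btree(6) = 2^7 - 1 = 127


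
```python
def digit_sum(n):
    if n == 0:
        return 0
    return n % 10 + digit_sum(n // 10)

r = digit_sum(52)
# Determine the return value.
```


digit_sum(52)
= 2 + digit_sum(5)
= 2 + 5 + digit_sum(0)
= 2 + 5 + 0
= 7


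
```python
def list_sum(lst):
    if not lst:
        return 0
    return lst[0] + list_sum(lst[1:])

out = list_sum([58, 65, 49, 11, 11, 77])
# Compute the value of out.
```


list_sum([58, 65, 49, 11, 11, 77])
= 58 + list_sum([65, 49, 11, 11, 77])
= 58 + 65 + list_sum([49, 11, 11, 77])
= 58 + 65 + 49 + list_sum([11, 11, 77])
= 58 + 65 + 49 + 11 + list_sum([11, 77])
= 58 + 65 + 49 + 11 + 11 + list_sum([77])
= 58 + 65 + 49 + 11 + 11 + 77 + list_sum([])
= 58 + 65 + 49 + 11 + 11 + 77 + 0
= 271


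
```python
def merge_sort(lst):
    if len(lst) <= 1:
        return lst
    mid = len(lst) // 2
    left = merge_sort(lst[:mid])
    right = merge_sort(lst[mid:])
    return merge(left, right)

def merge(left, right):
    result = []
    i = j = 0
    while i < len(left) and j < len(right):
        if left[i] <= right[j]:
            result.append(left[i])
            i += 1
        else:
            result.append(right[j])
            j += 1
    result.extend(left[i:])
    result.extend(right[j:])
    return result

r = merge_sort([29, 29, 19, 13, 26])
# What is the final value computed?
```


merge_sort([29, 29, 19, 13, 26])
Split into [29, 29] and [19, 13, 26]
Left sorted: [29, 29]
Right sorted: [13, 19, 26]
Merge [29, 29] and [13, 19, 26]
= [13, 19, 26, 29, 29]


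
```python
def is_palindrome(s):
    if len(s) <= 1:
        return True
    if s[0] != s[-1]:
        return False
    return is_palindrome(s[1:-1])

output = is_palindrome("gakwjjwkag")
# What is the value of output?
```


is_palindrome("gakwjjwkag")
"gakwjjwkag": s[0]='g' == s[-1]='g' -> is_palindrome("akwjjwka")
"akwjjwka": s[0]='a' == s[-1]='a' -> is_palindrome("kwjjwk")
"kwjjwk": s[0]='k' == s[-1]='k' -> is_palindrome("wjjw")
"wjjw": s[0]='w' == s[-1]='w' -> is_palindrome("jj")
"jj": s[0]='j' == s[-1]='j' -> is_palindrome("")
"": len <= 1 -> True
= True


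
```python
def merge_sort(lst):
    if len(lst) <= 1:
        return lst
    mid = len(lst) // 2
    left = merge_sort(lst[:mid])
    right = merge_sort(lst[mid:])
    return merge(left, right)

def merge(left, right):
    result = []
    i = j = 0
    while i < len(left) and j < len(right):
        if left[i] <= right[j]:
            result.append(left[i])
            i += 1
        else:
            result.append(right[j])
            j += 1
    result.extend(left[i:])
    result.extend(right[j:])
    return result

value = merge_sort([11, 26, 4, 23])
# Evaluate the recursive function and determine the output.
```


merge_sort([11, 26, 4, 23])
Split into [11, 26] and [4, 23]
Left sorted: [11, 26]
Right sorted: [4, 23]
Merge [11, 26] and [4, 23]
= [4, 11, 23, 26]


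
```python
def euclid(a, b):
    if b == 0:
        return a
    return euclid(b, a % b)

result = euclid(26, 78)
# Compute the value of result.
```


euclid(26, 78)
= euclid(78, 26 % 78) = euclid(78, 26)
= euclid(26, 78 % 26) = euclid(26, 0)
b == 0, return a = 26


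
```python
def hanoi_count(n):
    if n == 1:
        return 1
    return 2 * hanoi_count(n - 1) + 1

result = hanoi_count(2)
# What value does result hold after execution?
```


hanoi_count(2)
= 2 * hanoi_count(1) + 1
Now compute bottom-up:
hanoi_count(1) = 1
hanoi_count(2) = 2 * 1 + 1 = 3
= 3


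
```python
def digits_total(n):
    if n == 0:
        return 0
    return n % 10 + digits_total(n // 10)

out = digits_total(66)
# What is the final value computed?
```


digits_total(66)
= 6 + digits_total(6)
= 6 + 6 + digits_total(0)
= 6 + 6 + 0
= 12


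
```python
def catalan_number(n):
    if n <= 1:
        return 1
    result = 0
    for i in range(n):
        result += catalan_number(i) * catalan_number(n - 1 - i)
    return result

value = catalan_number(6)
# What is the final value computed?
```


catalan_number(6)
= sum of catalan_number(i) * catalan_number(6-1-i) for i in 0..5
First compute sub-values bottom-up:
  catalan_number(0) = 1, catalan_number(1) = 1
  catalan_number(2) = 1*1 + 1*1 = 2
  catalan_number(3) = 1*2 + 1*1 + 2*1 = 5
  catalan_number(4) = 1*5 + 1*2 + 2*1 + 5*1 = 14
  catalan_number(5) = 1*14 + 1*5 + 2*2 + 5*1 + 14*1 = 42
Now catalan_number(6):
  catalan_number(0)*catalan_number(5) = 1*42 = 42
  catalan_number(1)*catalan_number(4) = 1*14 = 14
  catalan_number(2)*catalan_number(3) = 2*5 = 10
  catalan_number(3)*catalan_number(2) = 5*2 = 10
  catalan_number(4)*catalan_number(1) = 14*1 = 14
  catalan_number(5)*catalan_number(0) = 42*1 = 42
= 42 + 14 + 10 + 10 + 14 + 42
= 132


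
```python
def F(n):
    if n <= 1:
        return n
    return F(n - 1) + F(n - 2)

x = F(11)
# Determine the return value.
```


F(11)
= F(10) + F(9)
= (F(9) + F(8)) + F(9)
Computing bottom-up: F(0)=0, F(1)=1, F(2)=1, F(3)=2, F(4)=3, F(5)=5, F(6)=8, F(7)=13, F(8)=21, F(9)=34, F(10)=55, F(11)=89
= 89


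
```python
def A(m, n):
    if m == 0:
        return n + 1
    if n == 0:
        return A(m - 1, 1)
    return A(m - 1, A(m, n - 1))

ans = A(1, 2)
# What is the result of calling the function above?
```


A(1, 2)
= A(0, A(1, 1))
First compute A(1, 1) = 3
= A(0, 3)
= 4


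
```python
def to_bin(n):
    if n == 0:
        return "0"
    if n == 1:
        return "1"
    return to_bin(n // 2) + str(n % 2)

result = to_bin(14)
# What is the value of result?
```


to_bin(14)
= to_bin(7) + "0"
= to_bin(3) + "1" + "0"
= to_bin(1) + "1" + "1" + "0"
= "1" + "1" + "1" + "0"
= "1110"
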